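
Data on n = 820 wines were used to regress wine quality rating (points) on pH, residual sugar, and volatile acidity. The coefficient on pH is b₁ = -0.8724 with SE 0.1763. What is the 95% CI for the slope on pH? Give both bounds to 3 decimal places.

df = n − k − 1 = 820 − 3 − 1 = 816.
t* = t_{0.025, 816} = 1.962875.
Margin = t* × SE = 1.962875 × 0.1763 = 0.34605.
CI: -0.8724 ± 0.34605 → (-1.218, -0.526).
With 95% confidence, each one-unit increase in pH is associated with a change of between -1.218 and -0.526 points in wine quality rating, holding the other predictors fixed.

(-1.218, -0.526)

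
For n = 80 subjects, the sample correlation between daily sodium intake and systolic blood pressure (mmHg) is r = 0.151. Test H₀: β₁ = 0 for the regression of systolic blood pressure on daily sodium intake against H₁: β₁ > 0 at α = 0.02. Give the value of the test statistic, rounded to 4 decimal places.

t = 1.3491

t = r·√(n − 2)/√(1 − r²) = 0.151·√78/√0.977199 = 1.3491.
df = n − 2 = 78.
One-sided p ≈ 0.0906, which is ≥ 0.02, so fail to reject H₀.
The data do not give significant evidence of a linear association between daily sodium intake and systolic blood pressure.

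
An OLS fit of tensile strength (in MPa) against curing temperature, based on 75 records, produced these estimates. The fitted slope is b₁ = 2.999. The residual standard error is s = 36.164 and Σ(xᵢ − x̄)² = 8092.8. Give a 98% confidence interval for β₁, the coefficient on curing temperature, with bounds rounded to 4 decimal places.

(2.0428, 3.9552)

SE(b₁) = s/√Sₓₓ = 36.164/√8092.8 = 0.402001.
df = n − 2 = 73.
t* = t_{0.01, 73} = 2.378522.
Margin = t* × SE = 2.378522 × 0.402001 = 0.956168.
CI: 2.999 ± 0.956168 → (2.0428, 3.9552).
With 98% confidence, each one-unit increase in curing temperature is associated with a change of between 2.0428 and 3.9552 MPa in tensile strength.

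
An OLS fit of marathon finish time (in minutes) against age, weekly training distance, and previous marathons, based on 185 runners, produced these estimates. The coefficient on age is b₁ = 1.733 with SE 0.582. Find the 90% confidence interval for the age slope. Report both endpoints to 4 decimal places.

(0.7708, 2.6952)

df = n − k − 1 = 185 − 3 − 1 = 181.
t* = t_{0.05, 181} = 1.653316.
Margin = t* × SE = 1.653316 × 0.582 = 0.962230.
CI: 1.733 ± 0.962230 → (0.7708, 2.6952).
With 90% confidence, each one-unit increase in age is associated with a change of between 0.7708 and 2.6952 minutes in marathon finish time, holding the other predictors fixed.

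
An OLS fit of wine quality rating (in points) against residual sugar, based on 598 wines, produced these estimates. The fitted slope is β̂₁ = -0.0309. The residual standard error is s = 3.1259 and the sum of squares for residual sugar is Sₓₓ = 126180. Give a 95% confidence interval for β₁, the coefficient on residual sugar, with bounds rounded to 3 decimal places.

(-0.048, -0.014)

SE(β̂₁) = s/√Sₓₓ = 3.1259/√126180 = 0.00879994.
df = n − 2 = 596.
t* = t_{0.025, 596} = 1.963952.
Margin = t* × SE = 1.963952 × 0.00879994 = 0.01728.
CI: -0.0309 ± 0.01728 → (-0.048, -0.014).
With 95% confidence, each one-unit increase in residual sugar is associated with a change of between -0.048 and -0.014 points in wine quality rating.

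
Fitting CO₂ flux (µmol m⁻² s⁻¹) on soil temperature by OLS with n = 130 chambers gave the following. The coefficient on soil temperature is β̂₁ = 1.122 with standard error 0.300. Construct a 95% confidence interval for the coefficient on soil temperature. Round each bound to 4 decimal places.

df = n − 2 = 130 − 2 = 128.
t* = t_{0.025, 128} = 1.978671.
Margin = t* × SE = 1.978671 × 0.300 = 0.593601.
CI: 1.122 ± 0.593601 → (0.5284, 1.7156).
With 95% confidence, each one-unit increase in soil temperature is associated with a change of between 0.5284 and 1.7156 µmol m⁻² s⁻¹ in CO₂ flux.

(0.5284, 1.7156)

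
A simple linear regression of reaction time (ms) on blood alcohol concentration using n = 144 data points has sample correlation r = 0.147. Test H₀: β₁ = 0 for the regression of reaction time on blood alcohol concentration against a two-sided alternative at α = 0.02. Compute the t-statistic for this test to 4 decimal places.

t = 1.7709

t = r·√(n − 2)/√(1 − r²) = 0.147·√142/√0.978391 = 1.7709.
df = n − 2 = 142.
Two-sided p ≈ 0.0787, which is ≥ 0.02, so fail to reject H₀.
The data do not give significant evidence of a linear association between blood alcohol concentration and reaction time.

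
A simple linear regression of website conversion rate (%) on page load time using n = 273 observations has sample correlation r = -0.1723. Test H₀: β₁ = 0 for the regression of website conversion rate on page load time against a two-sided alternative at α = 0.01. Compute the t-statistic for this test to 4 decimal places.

t = r·√(n − 2)/√(1 − r²) = -0.1723·√271/√0.970313 = -2.8795.
df = n − 2 = 271.
Two-sided p ≈ 0.0043, which is < 0.01, so reject H₀.
There is evidence of a linear association between page load time and website conversion rate.

t = -2.8795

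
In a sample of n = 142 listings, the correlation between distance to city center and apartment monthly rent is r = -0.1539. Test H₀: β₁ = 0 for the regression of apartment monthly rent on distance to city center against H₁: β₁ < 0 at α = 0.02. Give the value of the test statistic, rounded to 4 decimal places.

t = -1.8429

t = r·√(n − 2)/√(1 − r²) = -0.1539·√140/√0.976315 = -1.8429.
df = n − 2 = 140.
One-sided p ≈ 0.0337, which is ≥ 0.02, so fail to reject H₀.
The data do not give significant evidence of a linear association between distance to city center and apartment monthly rent.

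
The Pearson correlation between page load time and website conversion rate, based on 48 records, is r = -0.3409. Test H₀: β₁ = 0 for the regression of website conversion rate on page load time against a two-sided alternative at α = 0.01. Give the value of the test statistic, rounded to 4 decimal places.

t = r·√(n − 2)/√(1 − r²) = -0.3409·√46/√0.883787 = -2.4594.
df = n − 2 = 46.
Two-sided p ≈ 0.0177, which is ≥ 0.01, so fail to reject H₀.
The data do not give significant evidence of a linear association between page load time and website conversion rate.

t = -2.4594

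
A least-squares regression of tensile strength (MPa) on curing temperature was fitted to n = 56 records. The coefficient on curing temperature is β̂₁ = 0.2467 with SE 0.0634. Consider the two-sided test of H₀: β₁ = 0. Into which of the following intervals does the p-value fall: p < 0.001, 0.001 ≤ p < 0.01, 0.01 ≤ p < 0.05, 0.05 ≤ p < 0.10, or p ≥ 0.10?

p < 0.001

t = 0.2467 / 0.0634 = 3.891.
df = n − 2 = 56 − 2 = 54.
Two-sided p = 2·P(T_{54} > |t|) ≈ 0.0003.
So p < 0.001.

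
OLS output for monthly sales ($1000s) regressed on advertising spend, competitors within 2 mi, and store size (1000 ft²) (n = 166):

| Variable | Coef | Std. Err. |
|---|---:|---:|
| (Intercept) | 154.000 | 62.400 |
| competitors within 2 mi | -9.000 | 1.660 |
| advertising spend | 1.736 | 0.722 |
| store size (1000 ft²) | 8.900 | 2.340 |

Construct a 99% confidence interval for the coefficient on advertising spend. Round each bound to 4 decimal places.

Read off: b = 1.736, SE = 0.722 for advertising spend.
df = n − k − 1 = 166 − 3 − 1 = 162.
t* = t_{0.005, 162} = 2.606518.
Margin = t* × SE = 2.606518 × 0.722 = 1.881906.
CI: 1.736 ± 1.881906 → (-0.1459, 3.6179).

(-0.1459, 3.6179)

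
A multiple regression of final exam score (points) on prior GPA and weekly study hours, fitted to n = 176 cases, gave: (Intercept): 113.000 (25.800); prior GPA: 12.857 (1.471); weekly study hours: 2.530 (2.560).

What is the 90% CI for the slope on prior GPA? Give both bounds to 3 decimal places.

Read off: b = 12.857, SE = 1.471 for prior GPA.
df = n − k − 1 = 176 − 2 − 1 = 173.
t* = t_{0.05, 173} = 1.653709.
Margin = t* × SE = 1.653709 × 1.471 = 2.43261.
CI: 12.857 ± 2.43261 → (10.424, 15.290).

(10.424, 15.290)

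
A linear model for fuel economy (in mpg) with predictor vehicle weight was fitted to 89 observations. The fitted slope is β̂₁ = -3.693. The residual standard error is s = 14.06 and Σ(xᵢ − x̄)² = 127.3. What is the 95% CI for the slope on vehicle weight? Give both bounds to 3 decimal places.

(-6.170, -1.216)

SE(β̂₁) = s/√Sₓₓ = 14.06/√127.3 = 1.24615.
df = n − 2 = 87.
t* = t_{0.025, 87} = 1.987608.
Margin = t* × SE = 1.987608 × 1.24615 = 2.47686.
CI: -3.693 ± 2.47686 → (-6.170, -1.216).
With 95% confidence, each one-unit increase in vehicle weight is associated with a change of between -6.170 and -1.216 mpg in fuel economy.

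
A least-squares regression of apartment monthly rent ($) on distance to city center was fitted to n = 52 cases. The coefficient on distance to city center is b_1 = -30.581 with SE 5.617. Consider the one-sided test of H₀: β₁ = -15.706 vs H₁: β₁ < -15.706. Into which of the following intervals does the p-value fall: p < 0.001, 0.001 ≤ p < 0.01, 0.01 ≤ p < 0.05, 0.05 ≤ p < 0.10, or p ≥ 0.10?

0.001 ≤ p < 0.01

t = (-30.581 − (-15.706)) / 5.617 = -2.648.
df = n − 2 = 52 − 2 = 50.
One-sided p = P(T_{50} < t) ≈ 0.0054.
So 0.001 ≤ p < 0.01.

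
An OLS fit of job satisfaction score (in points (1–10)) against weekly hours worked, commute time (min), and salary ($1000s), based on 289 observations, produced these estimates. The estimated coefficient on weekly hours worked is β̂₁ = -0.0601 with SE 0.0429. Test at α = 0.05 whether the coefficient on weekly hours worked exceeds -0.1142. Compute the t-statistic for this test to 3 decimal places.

H₀: β₁ = -0.1142 vs H₁: β₁ > -0.1142.
t = (β̂₁ − β₁⁰)/SE = (-0.0601 − (-0.1142)) / 0.0429 = 1.261.
df = n − k − 1 = 289 − 3 − 1 = 285.
One-sided p ≈ 0.1042, which is ≥ 0.05, so fail to reject H₀.
The data do not give significant evidence that the true slope on weekly hours worked exceeds -0.1142 points (1–10) per unit, holding the other predictors fixed.

t = 1.261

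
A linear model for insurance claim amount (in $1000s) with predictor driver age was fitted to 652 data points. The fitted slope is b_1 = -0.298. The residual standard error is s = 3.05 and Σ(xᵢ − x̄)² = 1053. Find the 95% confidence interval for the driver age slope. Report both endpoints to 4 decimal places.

SE(b_1) = s/√Sₓₓ = 3.05/√1053 = 0.0939909.
df = n − 2 = 650.
t* = t_{0.025, 650} = 1.96362.
Margin = t* × SE = 1.96362 × 0.0939909 = 0.184562.
CI: -0.298 ± 0.184562 → (-0.4826, -0.1134).
With 95% confidence, each one-unit increase in driver age is associated with a change of between -0.4826 and -0.1134 $1000s in insurance claim amount.

(-0.4826, -0.1134)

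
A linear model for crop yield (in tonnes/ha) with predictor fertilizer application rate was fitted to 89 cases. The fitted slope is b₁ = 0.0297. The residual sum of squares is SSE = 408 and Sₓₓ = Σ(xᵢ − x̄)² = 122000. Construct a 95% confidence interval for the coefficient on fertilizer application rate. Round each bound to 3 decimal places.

MSE = SSE/(n − 2) = 408/87 = 4.68966.
SE(b₁) = √(MSE/Sₓₓ) = √(4.68966/122000) = 0.00619998.
df = n − 2 = 87.
t* = t_{0.025, 87} = 1.987608.
Margin = t* × SE = 1.987608 × 0.00619998 = 0.01232.
CI: 0.0297 ± 0.01232 → (0.017, 0.042).
With 95% confidence, each one-unit increase in fertilizer application rate is associated with a change of between 0.017 and 0.042 tonnes/ha in crop yield.

(0.017, 0.042)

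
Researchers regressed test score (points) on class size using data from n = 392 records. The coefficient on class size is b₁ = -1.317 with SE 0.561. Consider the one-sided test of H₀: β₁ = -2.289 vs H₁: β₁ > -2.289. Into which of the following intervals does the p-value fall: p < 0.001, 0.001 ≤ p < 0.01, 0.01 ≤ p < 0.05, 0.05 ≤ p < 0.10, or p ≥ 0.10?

0.01 ≤ p < 0.05

t = (-1.317 − (-2.289)) / 0.561 = 1.733.
df = n − 2 = 392 − 2 = 390.
One-sided p = P(T_{390} > t) ≈ 0.0420.
So 0.01 ≤ p < 0.05.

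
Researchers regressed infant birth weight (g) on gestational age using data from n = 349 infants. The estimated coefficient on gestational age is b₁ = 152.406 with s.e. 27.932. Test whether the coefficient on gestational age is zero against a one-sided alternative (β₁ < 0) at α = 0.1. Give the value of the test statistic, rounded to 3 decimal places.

t = 5.456

H₀: β₁ = 0 vs H₁: β₁ < 0.
t = (b₁ − β₁⁰)/SE = 152.406 / 27.932 = 5.456.
df = n − 2 = 349 − 2 = 347.
One-sided p ≈ 1.0000, which is ≥ 0.1, so fail to reject H₀.
The data do not give significant evidence that the true slope on gestational age is negative.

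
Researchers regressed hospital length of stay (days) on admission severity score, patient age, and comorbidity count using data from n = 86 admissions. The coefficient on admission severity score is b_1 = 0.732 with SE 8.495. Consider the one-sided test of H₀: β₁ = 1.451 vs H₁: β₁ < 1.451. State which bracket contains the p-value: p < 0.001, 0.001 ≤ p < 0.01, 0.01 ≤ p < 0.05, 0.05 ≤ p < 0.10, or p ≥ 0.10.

p ≥ 0.10

t = (0.732 − 1.451) / 8.495 = -0.085.
df = n − k − 1 = 86 − 3 − 1 = 82.
One-sided p = P(T_{82} < t) ≈ 0.4664.
So p ≥ 0.10.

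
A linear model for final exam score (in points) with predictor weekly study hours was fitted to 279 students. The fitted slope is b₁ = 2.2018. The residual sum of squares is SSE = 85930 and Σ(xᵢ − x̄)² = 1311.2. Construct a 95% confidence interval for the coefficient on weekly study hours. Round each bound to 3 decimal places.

(1.244, 3.159)

MSE = SSE/(n − 2) = 85930/277 = 310.217.
SE(b₁) = √(MSE/Sₓₓ) = √(310.217/1311.2) = 0.486405.
df = n − 2 = 277.
t* = t_{0.025, 277} = 1.968565.
Margin = t* × SE = 1.968565 × 0.486405 = 0.95752.
CI: 2.2018 ± 0.95752 → (1.244, 3.159).
With 95% confidence, each one-unit increase in weekly study hours is associated with a change of between 1.244 and 3.159 points in final exam score.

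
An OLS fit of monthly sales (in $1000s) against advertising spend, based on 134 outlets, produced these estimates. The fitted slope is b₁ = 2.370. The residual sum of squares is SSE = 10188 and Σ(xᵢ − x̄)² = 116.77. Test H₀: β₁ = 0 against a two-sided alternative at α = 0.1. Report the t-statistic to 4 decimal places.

t = 2.9151

MSE = SSE/(n − 2) = 10188/132 = 77.1818.
SE(b₁) = √(MSE/Sₓₓ) = √(77.1818/116.77) = 0.813002.
t = 2.370 / 0.813002 = 2.9151.
df = n − 2 = 132.
Two-sided p ≈ 0.0042, which is < 0.1, so reject H₀.
There is evidence that advertising spend is associated with monthly sales.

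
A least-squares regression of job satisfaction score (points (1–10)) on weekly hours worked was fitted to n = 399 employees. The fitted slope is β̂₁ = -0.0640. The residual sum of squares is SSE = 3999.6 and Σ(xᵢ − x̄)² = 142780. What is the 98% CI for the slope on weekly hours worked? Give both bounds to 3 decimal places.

MSE = SSE/(n − 2) = 3999.6/397 = 10.0746.
SE(β̂₁) = √(MSE/Sₓₓ) = √(10.0746/142780) = 0.0084.
df = n − 2 = 397.
t* = t_{0.01, 397} = 2.335777.
Margin = t* × SE = 2.335777 × 0.0084 = 0.01962.
CI: -0.0640 ± 0.01962 → (-0.084, -0.044).
With 98% confidence, each one-unit increase in weekly hours worked is associated with a change of between -0.084 and -0.044 points (1–10) in job satisfaction score.

(-0.084, -0.044)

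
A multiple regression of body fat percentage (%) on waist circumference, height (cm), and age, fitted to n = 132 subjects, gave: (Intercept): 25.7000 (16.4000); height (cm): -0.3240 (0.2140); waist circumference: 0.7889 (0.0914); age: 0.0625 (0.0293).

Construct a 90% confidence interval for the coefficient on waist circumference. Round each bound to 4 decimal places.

Read off: b = 0.7889, SE = 0.0914 for waist circumference.
df = n − k − 1 = 132 − 3 − 1 = 128.
t* = t_{0.05, 128} = 1.656845.
Margin = t* × SE = 1.656845 × 0.0914 = 0.151436.
CI: 0.7889 ± 0.151436 → (0.6375, 0.9403).

(0.6375, 0.9403)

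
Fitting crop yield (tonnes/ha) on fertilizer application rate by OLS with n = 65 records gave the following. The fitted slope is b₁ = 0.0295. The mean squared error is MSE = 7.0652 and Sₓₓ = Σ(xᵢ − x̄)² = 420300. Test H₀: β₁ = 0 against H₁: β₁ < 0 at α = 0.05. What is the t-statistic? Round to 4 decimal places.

t = 7.1951

SE(b₁) = √(MSE/Sₓₓ) = √(7.0652/420300) = 0.00409999.
t = 0.0295 / 0.00409999 = 7.1951.
df = n − 2 = 63.
One-sided p ≈ 1.0000, which is ≥ 0.05, so fail to reject H₀.
The data do not give significant evidence that the true slope on fertilizer application rate is negative.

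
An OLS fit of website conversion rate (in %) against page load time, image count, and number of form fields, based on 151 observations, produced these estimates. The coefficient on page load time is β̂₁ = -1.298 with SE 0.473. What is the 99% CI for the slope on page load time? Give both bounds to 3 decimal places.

df = n − k − 1 = 151 − 3 − 1 = 147.
t* = t_{0.005, 147} = 2.609688.
Margin = t* × SE = 2.609688 × 0.473 = 1.23438.
CI: -1.298 ± 1.23438 → (-2.532, -0.064).
With 99% confidence, each one-unit increase in page load time is associated with a change of between -2.532 and -0.064 % in website conversion rate, holding the other predictors fixed.

(-2.532, -0.064)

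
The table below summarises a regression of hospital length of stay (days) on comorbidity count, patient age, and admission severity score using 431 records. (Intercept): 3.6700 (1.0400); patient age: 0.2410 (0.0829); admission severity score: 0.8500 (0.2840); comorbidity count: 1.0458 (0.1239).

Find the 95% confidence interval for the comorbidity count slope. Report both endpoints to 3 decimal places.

(0.802, 1.289)

Read off: b = 1.0458, SE = 0.1239 for comorbidity count.
df = n − k − 1 = 431 − 3 − 1 = 427.
t* = t_{0.025, 427} = 1.965535.
Margin = t* × SE = 1.965535 × 0.1239 = 0.24353.
CI: 1.0458 ± 0.24353 → (0.802, 1.289).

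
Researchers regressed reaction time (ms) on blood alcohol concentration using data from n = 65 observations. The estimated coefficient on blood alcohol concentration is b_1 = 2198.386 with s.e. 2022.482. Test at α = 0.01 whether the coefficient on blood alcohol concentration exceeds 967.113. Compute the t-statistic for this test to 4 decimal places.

t = 0.6088

H₀: β₁ = 967.113 vs H₁: β₁ > 967.113.
t = (b_1 − β₁⁰)/SE = (2198.386 − 967.113) / 2022.482 = 0.6088.
df = n − 2 = 65 − 2 = 63.
One-sided p ≈ 0.2724, which is ≥ 0.01, so fail to reject H₀.
The data do not give significant evidence that the true slope on blood alcohol concentration exceeds 967.113 ms per unit.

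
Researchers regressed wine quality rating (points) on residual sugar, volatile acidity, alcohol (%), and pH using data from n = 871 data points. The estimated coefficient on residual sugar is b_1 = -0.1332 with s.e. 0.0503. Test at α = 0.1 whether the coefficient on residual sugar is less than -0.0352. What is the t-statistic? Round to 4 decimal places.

t = -1.9483

H₀: β₁ = -0.0352 vs H₁: β₁ < -0.0352.
t = (b_1 − β₁⁰)/SE = (-0.1332 − (-0.0352)) / 0.0503 = -1.9483.
df = n − k − 1 = 871 − 4 − 1 = 866.
One-sided p ≈ 0.0259, which is < 0.1, so reject H₀.
There is evidence that the true slope on residual sugar is below -0.0352 points per unit, holding the other predictors fixed.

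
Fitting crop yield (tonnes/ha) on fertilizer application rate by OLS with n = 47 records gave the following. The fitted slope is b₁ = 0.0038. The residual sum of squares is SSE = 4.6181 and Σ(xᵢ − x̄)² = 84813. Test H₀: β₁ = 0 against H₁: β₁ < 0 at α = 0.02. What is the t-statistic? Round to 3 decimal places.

MSE = SSE/(n − 2) = 4.6181/45 = 0.102624.
SE(b₁) = √(MSE/Sₓₓ) = √(0.102624/84813) = 0.0011.
t = 0.0038 / 0.0011 = 3.455.
df = n − 2 = 45.
One-sided p ≈ 0.9994, which is ≥ 0.02, so fail to reject H₀.
The data do not give significant evidence that the true slope on fertilizer application rate is negative.

t = 3.455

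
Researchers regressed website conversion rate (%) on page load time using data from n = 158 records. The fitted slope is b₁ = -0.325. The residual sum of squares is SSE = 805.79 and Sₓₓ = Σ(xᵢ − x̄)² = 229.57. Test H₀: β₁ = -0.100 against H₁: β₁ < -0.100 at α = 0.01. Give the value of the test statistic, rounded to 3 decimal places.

t = -1.500

MSE = SSE/(n − 2) = 805.79/156 = 5.16532.
SE(b₁) = √(MSE/Sₓₓ) = √(5.16532/229.57) = 0.15.
t = (-0.325 − (-0.100)) / 0.15 = -1.500.
df = n − 2 = 156.
One-sided p ≈ 0.0678, which is ≥ 0.01, so fail to reject H₀.
The data do not give significant evidence that the true slope on page load time is below -0.100 % per unit.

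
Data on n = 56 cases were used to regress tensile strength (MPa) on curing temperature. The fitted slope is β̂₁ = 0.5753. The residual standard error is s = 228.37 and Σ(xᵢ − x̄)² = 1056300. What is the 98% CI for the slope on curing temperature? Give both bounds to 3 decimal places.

(0.043, 1.108)

SE(β̂₁) = s/√Sₓₓ = 228.37/√1056300 = 0.222201.
df = n − 2 = 54.
t* = t_{0.01, 54} = 2.39741.
Margin = t* × SE = 2.39741 × 0.222201 = 0.53271.
CI: 0.5753 ± 0.53271 → (0.043, 1.108).
With 98% confidence, each one-unit increase in curing temperature is associated with a change of between 0.043 and 1.108 MPa in tensile strength.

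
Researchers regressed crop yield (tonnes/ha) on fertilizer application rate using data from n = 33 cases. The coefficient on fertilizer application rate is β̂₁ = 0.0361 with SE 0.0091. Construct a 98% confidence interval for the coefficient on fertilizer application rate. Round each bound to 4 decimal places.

df = n − 2 = 33 − 2 = 31.
t* = t_{0.01, 31} = 2.452824.
Margin = t* × SE = 2.452824 × 0.0091 = 0.022321.
CI: 0.0361 ± 0.022321 → (0.0138, 0.0584).
With 98% confidence, each one-unit increase in fertilizer application rate is associated with a change of between 0.0138 and 0.0584 tonnes/ha in crop yield.

(0.0138, 0.0584)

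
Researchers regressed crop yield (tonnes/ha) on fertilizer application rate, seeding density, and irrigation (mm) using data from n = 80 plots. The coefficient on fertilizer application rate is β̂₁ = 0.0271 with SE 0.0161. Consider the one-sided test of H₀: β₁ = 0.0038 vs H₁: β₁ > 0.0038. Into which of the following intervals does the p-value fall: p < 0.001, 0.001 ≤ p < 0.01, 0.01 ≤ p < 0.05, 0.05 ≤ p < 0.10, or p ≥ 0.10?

0.05 ≤ p < 0.10

t = (0.0271 − 0.0038) / 0.0161 = 1.447.
df = n − k − 1 = 80 − 3 − 1 = 76.
One-sided p = P(T_{76} > t) ≈ 0.0760.
So 0.05 ≤ p < 0.10.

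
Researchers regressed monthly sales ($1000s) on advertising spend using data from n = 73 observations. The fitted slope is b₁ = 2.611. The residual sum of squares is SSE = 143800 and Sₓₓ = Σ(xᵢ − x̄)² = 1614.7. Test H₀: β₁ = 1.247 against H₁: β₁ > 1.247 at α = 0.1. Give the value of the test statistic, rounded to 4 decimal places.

MSE = SSE/(n − 2) = 143800/71 = 2025.35.
SE(b₁) = √(MSE/Sₓₓ) = √(2025.35/1614.7) = 1.11996.
t = (2.611 − 1.247) / 1.11996 = 1.2179.
df = n − 2 = 71.
One-sided p ≈ 0.1136, which is ≥ 0.1, so fail to reject H₀.
The data do not give significant evidence that the true slope on advertising spend exceeds 1.247 $1000s per unit.

t = 1.2179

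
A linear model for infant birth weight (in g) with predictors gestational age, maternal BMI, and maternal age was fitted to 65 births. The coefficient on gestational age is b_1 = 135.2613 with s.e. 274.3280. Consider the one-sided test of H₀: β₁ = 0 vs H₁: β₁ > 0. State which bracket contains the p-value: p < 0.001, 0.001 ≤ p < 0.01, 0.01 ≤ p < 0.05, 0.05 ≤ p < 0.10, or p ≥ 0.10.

p ≥ 0.10

t = 135.2613 / 274.3280 = 0.493.
df = n − k − 1 = 65 − 3 − 1 = 61.
One-sided p = P(T_{61} > t) ≈ 0.3119.
So p ≥ 0.10.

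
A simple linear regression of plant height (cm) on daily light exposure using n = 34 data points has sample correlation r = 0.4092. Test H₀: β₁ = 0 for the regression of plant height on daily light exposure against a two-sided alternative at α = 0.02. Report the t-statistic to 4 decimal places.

t = r·√(n − 2)/√(1 − r²) = 0.4092·√32/√0.832555 = 2.5369.
df = n − 2 = 32.
Two-sided p ≈ 0.0163, which is < 0.02, so reject H₀.
There is evidence of a linear association between daily light exposure and plant height.

t = 2.5369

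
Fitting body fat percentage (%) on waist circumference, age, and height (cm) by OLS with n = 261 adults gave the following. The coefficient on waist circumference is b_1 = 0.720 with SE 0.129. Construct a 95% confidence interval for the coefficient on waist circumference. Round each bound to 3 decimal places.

(0.466, 0.974)

df = n − k − 1 = 261 − 3 − 1 = 257.
t* = t_{0.025, 257} = 1.969237.
Margin = t* × SE = 1.969237 × 0.129 = 0.25403.
CI: 0.720 ± 0.25403 → (0.466, 0.974).
With 95% confidence, each one-unit increase in waist circumference is associated with a change of between 0.466 and 0.974 % in body fat percentage, holding the other predictors fixed.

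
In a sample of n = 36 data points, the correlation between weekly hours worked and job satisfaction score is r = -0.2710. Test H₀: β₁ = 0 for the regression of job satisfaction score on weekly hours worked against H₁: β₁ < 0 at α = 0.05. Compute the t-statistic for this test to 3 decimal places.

t = r·√(n − 2)/√(1 − r²) = -0.2710·√34/√0.926559 = -1.642.
df = n − 2 = 34.
One-sided p ≈ 0.0549, which is ≥ 0.05, so fail to reject H₀.
The data do not give significant evidence of a linear association between weekly hours worked and job satisfaction score.

t = -1.642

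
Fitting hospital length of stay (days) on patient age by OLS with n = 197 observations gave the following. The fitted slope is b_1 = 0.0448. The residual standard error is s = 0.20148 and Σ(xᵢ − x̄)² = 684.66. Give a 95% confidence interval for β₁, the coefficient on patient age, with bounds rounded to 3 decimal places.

SE(b_1) = s/√Sₓₓ = 0.20148/√684.66 = 0.00770007.
df = n − 2 = 195.
t* = t_{0.025, 195} = 1.972204.
Margin = t* × SE = 1.972204 × 0.00770007 = 0.01519.
CI: 0.0448 ± 0.01519 → (0.030, 0.060).
With 95% confidence, each one-unit increase in patient age is associated with a change of between 0.030 and 0.060 days in hospital length of stay.

(0.030, 0.060)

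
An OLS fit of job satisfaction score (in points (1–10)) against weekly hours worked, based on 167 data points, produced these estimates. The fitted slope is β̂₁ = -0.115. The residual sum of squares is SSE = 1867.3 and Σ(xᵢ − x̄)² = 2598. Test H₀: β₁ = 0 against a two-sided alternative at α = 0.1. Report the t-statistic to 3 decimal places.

t = -1.742

MSE = SSE/(n − 2) = 1867.3/165 = 11.317.
SE(β̂₁) = √(MSE/Sₓₓ) = √(11.317/2598) = 0.0660002.
t = -0.115 / 0.0660002 = -1.742.
df = n − 2 = 165.
Two-sided p ≈ 0.0833, which is < 0.1, so reject H₀.
There is evidence that weekly hours worked is associated with job satisfaction score.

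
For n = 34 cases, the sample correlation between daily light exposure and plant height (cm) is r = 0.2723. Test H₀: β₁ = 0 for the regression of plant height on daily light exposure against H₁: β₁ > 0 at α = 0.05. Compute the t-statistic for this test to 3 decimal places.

t = 1.601

t = r·√(n − 2)/√(1 − r²) = 0.2723·√32/√0.925853 = 1.601.
df = n − 2 = 32.
One-sided p ≈ 0.0596, which is ≥ 0.05, so fail to reject H₀.
The data do not give significant evidence of a linear association between daily light exposure and plant height.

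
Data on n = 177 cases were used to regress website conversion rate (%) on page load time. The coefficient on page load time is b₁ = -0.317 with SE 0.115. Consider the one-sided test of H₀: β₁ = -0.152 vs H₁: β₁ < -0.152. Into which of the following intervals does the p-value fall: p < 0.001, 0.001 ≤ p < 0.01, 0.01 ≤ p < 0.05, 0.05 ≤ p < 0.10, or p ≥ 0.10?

0.05 ≤ p < 0.10

t = (-0.317 − (-0.152)) / 0.115 = -1.435.
df = n − 2 = 177 − 2 = 175.
One-sided p = P(T_{175} < t) ≈ 0.0766.
So 0.05 ≤ p < 0.10.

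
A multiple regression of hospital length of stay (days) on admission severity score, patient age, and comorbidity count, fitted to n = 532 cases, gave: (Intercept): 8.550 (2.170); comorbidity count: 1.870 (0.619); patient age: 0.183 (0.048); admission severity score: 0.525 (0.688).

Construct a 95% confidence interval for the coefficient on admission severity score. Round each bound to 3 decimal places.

Read off: b = 0.525, SE = 0.688 for admission severity score.
df = n − k − 1 = 532 − 3 − 1 = 528.
t* = t_{0.025, 528} = 1.964467.
Margin = t* × SE = 1.964467 × 0.688 = 1.35155.
CI: 0.525 ± 1.35155 → (-0.827, 1.877).

(-0.827, 1.877)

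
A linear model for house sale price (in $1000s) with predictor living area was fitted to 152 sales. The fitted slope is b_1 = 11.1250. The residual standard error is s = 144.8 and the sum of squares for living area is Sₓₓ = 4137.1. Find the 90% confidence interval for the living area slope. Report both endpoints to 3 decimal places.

(7.399, 14.851)

SE(b_1) = s/√Sₓₓ = 144.8/√4137.1 = 2.25123.
df = n − 2 = 150.
t* = t_{0.05, 150} = 1.655076.
Margin = t* × SE = 1.655076 × 2.25123 = 3.72596.
CI: 11.1250 ± 3.72596 → (7.399, 14.851).
With 90% confidence, each one-unit increase in living area is associated with a change of between 7.399 and 14.851 $1000s in house sale price.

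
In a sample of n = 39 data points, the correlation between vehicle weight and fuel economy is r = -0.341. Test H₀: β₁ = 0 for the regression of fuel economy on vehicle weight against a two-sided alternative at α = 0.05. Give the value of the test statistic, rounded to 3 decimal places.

t = -2.206

t = r·√(n − 2)/√(1 − r²) = -0.341·√37/√0.883719 = -2.206.
df = n − 2 = 37.
Two-sided p ≈ 0.0336, which is < 0.05, so reject H₀.
There is evidence of a linear association between vehicle weight and fuel economy.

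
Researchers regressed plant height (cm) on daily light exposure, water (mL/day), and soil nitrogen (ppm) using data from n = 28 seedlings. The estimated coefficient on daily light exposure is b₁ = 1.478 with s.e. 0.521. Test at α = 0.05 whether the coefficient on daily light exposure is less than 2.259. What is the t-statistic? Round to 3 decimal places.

H₀: β₁ = 2.259 vs H₁: β₁ < 2.259.
t = (b₁ − β₁⁰)/SE = (1.478 − 2.259) / 0.521 = -1.499.
df = n − k − 1 = 28 − 3 − 1 = 24.
One-sided p ≈ 0.0735, which is ≥ 0.05, so fail to reject H₀.
The data do not give significant evidence that the true slope on daily light exposure is below 2.259 cm per unit, holding the other predictors fixed.

t = -1.499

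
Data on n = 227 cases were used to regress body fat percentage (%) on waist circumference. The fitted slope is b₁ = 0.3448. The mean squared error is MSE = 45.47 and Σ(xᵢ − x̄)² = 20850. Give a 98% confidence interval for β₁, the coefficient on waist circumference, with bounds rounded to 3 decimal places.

(0.235, 0.454)

SE(b₁) = √(MSE/Sₓₓ) = √(45.47/20850) = 0.0466992.
df = n − 2 = 225.
t* = t_{0.01, 225} = 2.343035.
Margin = t* × SE = 2.343035 × 0.0466992 = 0.10942.
CI: 0.3448 ± 0.10942 → (0.235, 0.454).
With 98% confidence, each one-unit increase in waist circumference is associated with a change of between 0.235 and 0.454 % in body fat percentage.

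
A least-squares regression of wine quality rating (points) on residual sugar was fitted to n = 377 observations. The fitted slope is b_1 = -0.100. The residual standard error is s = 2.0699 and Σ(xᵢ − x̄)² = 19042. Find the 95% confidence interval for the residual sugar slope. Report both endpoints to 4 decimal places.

(-0.1295, -0.0705)

SE(b_1) = s/√Sₓₓ = 2.0699/√19042 = 0.0150001.
df = n − 2 = 375.
t* = t_{0.025, 375} = 1.96631.
Margin = t* × SE = 1.96631 × 0.0150001 = 0.029495.
CI: -0.100 ± 0.029495 → (-0.1295, -0.0705).
With 95% confidence, each one-unit increase in residual sugar is associated with a change of between -0.1295 and -0.0705 points in wine quality rating.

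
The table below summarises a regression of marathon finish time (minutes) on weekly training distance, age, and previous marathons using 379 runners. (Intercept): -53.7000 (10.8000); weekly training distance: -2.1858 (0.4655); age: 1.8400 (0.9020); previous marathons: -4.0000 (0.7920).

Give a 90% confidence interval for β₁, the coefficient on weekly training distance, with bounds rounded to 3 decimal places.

(-2.953, -1.418)

Read off: b = -2.1858, SE = 0.4655 for weekly training distance.
df = n − k − 1 = 379 − 3 − 1 = 375.
t* = t_{0.05, 375} = 1.648927.
Margin = t* × SE = 1.648927 × 0.4655 = 0.76758.
CI: -2.1858 ± 0.76758 → (-2.953, -1.418).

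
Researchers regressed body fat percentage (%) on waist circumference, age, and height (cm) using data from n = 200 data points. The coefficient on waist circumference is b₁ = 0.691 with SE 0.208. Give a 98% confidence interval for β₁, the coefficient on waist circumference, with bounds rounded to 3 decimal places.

(0.203, 1.179)

df = n − k − 1 = 200 − 3 − 1 = 196.
t* = t_{0.01, 196} = 2.345524.
Margin = t* × SE = 2.345524 × 0.208 = 0.48787.
CI: 0.691 ± 0.48787 → (0.203, 1.179).
With 98% confidence, each one-unit increase in waist circumference is associated with a change of between 0.203 and 1.179 % in body fat percentage, holding the other predictors fixed.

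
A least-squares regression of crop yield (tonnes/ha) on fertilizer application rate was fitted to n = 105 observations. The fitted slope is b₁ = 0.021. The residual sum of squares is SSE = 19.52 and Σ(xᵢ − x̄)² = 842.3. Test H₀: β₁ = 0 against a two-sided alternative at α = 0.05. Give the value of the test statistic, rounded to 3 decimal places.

MSE = SSE/(n − 2) = 19.52/103 = 0.189515.
SE(b₁) = √(MSE/Sₓₓ) = √(0.189515/842.3) = 0.0149999.
t = 0.021 / 0.0149999 = 1.400.
df = n − 2 = 103.
Two-sided p ≈ 0.1645, which is ≥ 0.05, so fail to reject H₀.
The data do not give significant evidence of an association between fertilizer application rate and crop yield.

t = 1.400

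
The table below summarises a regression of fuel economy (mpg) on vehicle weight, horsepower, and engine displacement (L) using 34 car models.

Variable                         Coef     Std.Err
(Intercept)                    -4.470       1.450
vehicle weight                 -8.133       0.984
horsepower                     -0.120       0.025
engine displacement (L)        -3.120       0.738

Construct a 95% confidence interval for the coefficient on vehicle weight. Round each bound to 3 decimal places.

Read off: b = -8.133, SE = 0.984 for vehicle weight.
df = n − k − 1 = 34 − 3 − 1 = 30.
t* = t_{0.025, 30} = 2.042272.
Margin = t* × SE = 2.042272 × 0.984 = 2.00960.
CI: -8.133 ± 2.00960 → (-10.143, -6.123).

(-10.143, -6.123)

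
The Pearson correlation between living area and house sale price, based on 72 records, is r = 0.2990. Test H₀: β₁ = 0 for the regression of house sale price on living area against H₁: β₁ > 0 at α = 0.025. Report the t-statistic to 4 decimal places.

t = 2.6215

t = r·√(n − 2)/√(1 − r²) = 0.2990·√70/√0.910599 = 2.6215.
df = n − 2 = 70.
One-sided p ≈ 0.0054, which is < 0.025, so reject H₀.
There is evidence of a linear association between living area and house sale price.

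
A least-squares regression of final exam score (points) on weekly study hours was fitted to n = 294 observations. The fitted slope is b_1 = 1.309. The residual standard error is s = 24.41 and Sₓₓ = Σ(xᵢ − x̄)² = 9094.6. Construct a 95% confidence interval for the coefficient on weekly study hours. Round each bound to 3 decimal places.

SE(b_1) = s/√Sₓₓ = 24.41/√9094.6 = 0.255962.
df = n − 2 = 292.
t* = t_{0.025, 292} = 1.968121.
Margin = t* × SE = 1.968121 × 0.255962 = 0.50376.
CI: 1.309 ± 0.50376 → (0.805, 1.813).
With 95% confidence, each one-unit increase in weekly study hours is associated with a change of between 0.805 and 1.813 points in final exam score.

(0.805, 1.813)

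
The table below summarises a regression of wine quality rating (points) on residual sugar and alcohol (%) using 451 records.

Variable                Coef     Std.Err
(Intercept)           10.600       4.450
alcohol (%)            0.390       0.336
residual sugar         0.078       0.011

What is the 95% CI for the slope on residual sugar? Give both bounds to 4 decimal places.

Read off: b = 0.078, SE = 0.011 for residual sugar.
df = n − k − 1 = 451 − 2 − 1 = 448.
t* = t_{0.025, 448} = 1.965273.
Margin = t* × SE = 1.965273 × 0.011 = 0.021618.
CI: 0.078 ± 0.021618 → (0.0564, 0.0996).

(0.0564, 0.0996)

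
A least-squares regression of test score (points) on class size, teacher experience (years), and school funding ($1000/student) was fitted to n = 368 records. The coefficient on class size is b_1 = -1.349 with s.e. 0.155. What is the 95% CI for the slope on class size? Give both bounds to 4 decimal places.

df = n − k − 1 = 368 − 3 − 1 = 364.
t* = t_{0.025, 364} = 1.966503.
Margin = t* × SE = 1.966503 × 0.155 = 0.304808.
CI: -1.349 ± 0.304808 → (-1.6538, -1.0442).
With 95% confidence, each one-unit increase in class size is associated with a change of between -1.6538 and -1.0442 points in test score, holding the other predictors fixed.

(-1.6538, -1.0442)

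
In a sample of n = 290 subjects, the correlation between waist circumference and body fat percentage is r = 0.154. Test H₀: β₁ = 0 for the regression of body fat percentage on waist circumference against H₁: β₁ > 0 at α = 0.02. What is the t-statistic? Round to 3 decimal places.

t = 2.645

t = r·√(n − 2)/√(1 − r²) = 0.154·√288/√0.976284 = 2.645.
df = n − 2 = 288.
One-sided p ≈ 0.0043, which is < 0.02, so reject H₀.
There is evidence of a linear association between waist circumference and body fat percentage.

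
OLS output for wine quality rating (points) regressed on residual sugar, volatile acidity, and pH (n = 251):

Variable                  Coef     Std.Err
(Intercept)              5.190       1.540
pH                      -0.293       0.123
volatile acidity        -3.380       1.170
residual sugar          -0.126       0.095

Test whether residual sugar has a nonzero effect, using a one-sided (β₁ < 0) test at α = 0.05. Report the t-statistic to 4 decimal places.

Read off: b = -0.126, SE = 0.095 for residual sugar.
H₀: β₁ = 0 vs H₁: β₁ < 0.
t = -0.126 / 0.095 = -1.3263.
df = n − k − 1 = 251 − 3 − 1 = 247.
One-sided p ≈ 0.0930, which is ≥ 0.05, so fail to reject H₀.
The data do not give significant evidence that the true slope on residual sugar is negative, holding the other predictors fixed.

t = -1.3263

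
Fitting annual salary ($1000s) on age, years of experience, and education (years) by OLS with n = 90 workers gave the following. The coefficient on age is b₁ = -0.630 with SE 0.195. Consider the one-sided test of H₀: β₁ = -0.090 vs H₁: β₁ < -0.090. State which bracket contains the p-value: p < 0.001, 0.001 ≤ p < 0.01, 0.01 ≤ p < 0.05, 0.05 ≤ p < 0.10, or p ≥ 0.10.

t = (-0.630 − (-0.090)) / 0.195 = -2.769.
df = n − k − 1 = 90 − 3 − 1 = 86.
One-sided p = P(T_{86} < t) ≈ 0.0034.
So 0.001 ≤ p < 0.01.

0.001 ≤ p < 0.01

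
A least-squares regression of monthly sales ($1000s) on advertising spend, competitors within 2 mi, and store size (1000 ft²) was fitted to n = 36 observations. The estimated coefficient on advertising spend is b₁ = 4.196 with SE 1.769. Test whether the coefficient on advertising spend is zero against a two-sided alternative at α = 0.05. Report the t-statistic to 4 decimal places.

H₀: β₁ = 0 vs H₁: β₁ ≠ 0.
t = (b₁ − β₁⁰)/SE = 4.196 / 1.769 = 2.3720.
df = n − k − 1 = 36 − 3 − 1 = 32.
Two-sided p ≈ 0.0239, which is < 0.05, so reject H₀.
There is evidence that advertising spend is associated with monthly sales, holding the other predictors fixed.

t = 2.3720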